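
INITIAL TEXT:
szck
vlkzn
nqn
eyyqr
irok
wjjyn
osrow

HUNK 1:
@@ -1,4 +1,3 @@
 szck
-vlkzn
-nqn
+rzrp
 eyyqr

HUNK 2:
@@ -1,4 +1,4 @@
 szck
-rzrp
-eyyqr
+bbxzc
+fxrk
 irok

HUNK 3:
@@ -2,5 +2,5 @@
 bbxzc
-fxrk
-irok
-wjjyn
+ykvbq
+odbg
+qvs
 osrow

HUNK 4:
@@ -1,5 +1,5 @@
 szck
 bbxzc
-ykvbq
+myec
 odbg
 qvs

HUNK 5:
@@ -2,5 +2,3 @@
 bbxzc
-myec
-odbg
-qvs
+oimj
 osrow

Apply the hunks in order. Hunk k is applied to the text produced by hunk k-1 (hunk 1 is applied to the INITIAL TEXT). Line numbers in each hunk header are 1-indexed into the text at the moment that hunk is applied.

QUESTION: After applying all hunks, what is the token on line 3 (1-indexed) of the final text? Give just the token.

Hunk 1: at line 1 remove [vlkzn,nqn] add [rzrp] -> 6 lines: szck rzrp eyyqr irok wjjyn osrow
Hunk 2: at line 1 remove [rzrp,eyyqr] add [bbxzc,fxrk] -> 6 lines: szck bbxzc fxrk irok wjjyn osrow
Hunk 3: at line 2 remove [fxrk,irok,wjjyn] add [ykvbq,odbg,qvs] -> 6 lines: szck bbxzc ykvbq odbg qvs osrow
Hunk 4: at line 1 remove [ykvbq] add [myec] -> 6 lines: szck bbxzc myec odbg qvs osrow
Hunk 5: at line 2 remove [myec,odbg,qvs] add [oimj] -> 4 lines: szck bbxzc oimj osrow
Final line 3: oimj

Answer: oimj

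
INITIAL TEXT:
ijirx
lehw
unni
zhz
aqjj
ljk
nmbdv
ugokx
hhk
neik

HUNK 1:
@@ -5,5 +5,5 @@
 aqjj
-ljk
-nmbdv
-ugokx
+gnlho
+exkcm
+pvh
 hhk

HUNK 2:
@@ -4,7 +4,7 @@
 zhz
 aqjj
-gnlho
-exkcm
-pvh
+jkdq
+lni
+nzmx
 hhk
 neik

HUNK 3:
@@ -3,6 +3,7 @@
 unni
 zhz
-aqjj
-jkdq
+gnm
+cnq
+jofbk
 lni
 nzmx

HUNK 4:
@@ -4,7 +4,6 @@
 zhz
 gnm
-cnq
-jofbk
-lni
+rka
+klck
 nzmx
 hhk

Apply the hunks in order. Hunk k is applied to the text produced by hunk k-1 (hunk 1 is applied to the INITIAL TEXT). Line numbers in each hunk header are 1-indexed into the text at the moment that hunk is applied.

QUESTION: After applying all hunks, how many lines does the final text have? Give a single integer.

Hunk 1: at line 5 remove [ljk,nmbdv,ugokx] add [gnlho,exkcm,pvh] -> 10 lines: ijirx lehw unni zhz aqjj gnlho exkcm pvh hhk neik
Hunk 2: at line 4 remove [gnlho,exkcm,pvh] add [jkdq,lni,nzmx] -> 10 lines: ijirx lehw unni zhz aqjj jkdq lni nzmx hhk neik
Hunk 3: at line 3 remove [aqjj,jkdq] add [gnm,cnq,jofbk] -> 11 lines: ijirx lehw unni zhz gnm cnq jofbk lni nzmx hhk neik
Hunk 4: at line 4 remove [cnq,jofbk,lni] add [rka,klck] -> 10 lines: ijirx lehw unni zhz gnm rka klck nzmx hhk neik
Final line count: 10

Answer: 10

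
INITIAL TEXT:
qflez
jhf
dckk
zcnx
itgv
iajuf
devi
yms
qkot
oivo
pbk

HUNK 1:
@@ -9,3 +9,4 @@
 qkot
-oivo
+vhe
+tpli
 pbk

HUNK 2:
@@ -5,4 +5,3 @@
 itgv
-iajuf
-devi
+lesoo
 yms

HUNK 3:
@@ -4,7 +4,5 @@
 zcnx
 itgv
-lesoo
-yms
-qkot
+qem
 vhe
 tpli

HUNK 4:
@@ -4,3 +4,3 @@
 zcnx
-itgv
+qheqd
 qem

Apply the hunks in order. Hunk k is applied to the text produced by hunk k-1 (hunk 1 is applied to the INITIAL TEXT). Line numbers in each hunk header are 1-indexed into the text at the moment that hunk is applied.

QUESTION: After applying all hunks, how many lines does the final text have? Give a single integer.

Answer: 9

Derivation:
Hunk 1: at line 9 remove [oivo] add [vhe,tpli] -> 12 lines: qflez jhf dckk zcnx itgv iajuf devi yms qkot vhe tpli pbk
Hunk 2: at line 5 remove [iajuf,devi] add [lesoo] -> 11 lines: qflez jhf dckk zcnx itgv lesoo yms qkot vhe tpli pbk
Hunk 3: at line 4 remove [lesoo,yms,qkot] add [qem] -> 9 lines: qflez jhf dckk zcnx itgv qem vhe tpli pbk
Hunk 4: at line 4 remove [itgv] add [qheqd] -> 9 lines: qflez jhf dckk zcnx qheqd qem vhe tpli pbk
Final line count: 9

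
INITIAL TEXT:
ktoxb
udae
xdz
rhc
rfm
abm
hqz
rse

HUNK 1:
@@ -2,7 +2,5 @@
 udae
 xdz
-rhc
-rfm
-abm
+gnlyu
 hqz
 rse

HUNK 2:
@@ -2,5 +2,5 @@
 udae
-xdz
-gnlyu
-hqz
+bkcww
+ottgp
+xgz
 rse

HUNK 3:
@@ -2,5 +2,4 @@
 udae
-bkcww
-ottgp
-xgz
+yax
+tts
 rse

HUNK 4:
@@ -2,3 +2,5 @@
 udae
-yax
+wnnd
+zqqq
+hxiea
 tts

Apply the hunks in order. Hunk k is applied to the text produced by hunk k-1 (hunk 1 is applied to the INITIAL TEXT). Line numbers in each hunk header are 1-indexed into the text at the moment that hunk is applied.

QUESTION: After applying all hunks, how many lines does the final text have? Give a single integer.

Answer: 7

Derivation:
Hunk 1: at line 2 remove [rhc,rfm,abm] add [gnlyu] -> 6 lines: ktoxb udae xdz gnlyu hqz rse
Hunk 2: at line 2 remove [xdz,gnlyu,hqz] add [bkcww,ottgp,xgz] -> 6 lines: ktoxb udae bkcww ottgp xgz rse
Hunk 3: at line 2 remove [bkcww,ottgp,xgz] add [yax,tts] -> 5 lines: ktoxb udae yax tts rse
Hunk 4: at line 2 remove [yax] add [wnnd,zqqq,hxiea] -> 7 lines: ktoxb udae wnnd zqqq hxiea tts rse
Final line count: 7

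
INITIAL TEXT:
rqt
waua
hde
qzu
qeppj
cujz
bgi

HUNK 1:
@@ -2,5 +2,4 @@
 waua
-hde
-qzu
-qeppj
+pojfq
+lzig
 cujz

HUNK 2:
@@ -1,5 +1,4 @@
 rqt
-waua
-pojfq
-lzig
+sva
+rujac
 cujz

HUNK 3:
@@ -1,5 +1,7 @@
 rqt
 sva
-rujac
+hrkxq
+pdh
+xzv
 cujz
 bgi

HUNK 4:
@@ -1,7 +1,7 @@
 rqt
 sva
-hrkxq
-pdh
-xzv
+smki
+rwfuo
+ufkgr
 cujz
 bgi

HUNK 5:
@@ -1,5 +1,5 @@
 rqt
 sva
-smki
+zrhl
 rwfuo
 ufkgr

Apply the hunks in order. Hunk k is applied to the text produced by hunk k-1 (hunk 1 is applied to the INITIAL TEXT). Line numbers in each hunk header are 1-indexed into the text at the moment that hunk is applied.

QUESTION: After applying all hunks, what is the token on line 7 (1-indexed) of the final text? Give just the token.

Hunk 1: at line 2 remove [hde,qzu,qeppj] add [pojfq,lzig] -> 6 lines: rqt waua pojfq lzig cujz bgi
Hunk 2: at line 1 remove [waua,pojfq,lzig] add [sva,rujac] -> 5 lines: rqt sva rujac cujz bgi
Hunk 3: at line 1 remove [rujac] add [hrkxq,pdh,xzv] -> 7 lines: rqt sva hrkxq pdh xzv cujz bgi
Hunk 4: at line 1 remove [hrkxq,pdh,xzv] add [smki,rwfuo,ufkgr] -> 7 lines: rqt sva smki rwfuo ufkgr cujz bgi
Hunk 5: at line 1 remove [smki] add [zrhl] -> 7 lines: rqt sva zrhl rwfuo ufkgr cujz bgi
Final line 7: bgi

Answer: bgi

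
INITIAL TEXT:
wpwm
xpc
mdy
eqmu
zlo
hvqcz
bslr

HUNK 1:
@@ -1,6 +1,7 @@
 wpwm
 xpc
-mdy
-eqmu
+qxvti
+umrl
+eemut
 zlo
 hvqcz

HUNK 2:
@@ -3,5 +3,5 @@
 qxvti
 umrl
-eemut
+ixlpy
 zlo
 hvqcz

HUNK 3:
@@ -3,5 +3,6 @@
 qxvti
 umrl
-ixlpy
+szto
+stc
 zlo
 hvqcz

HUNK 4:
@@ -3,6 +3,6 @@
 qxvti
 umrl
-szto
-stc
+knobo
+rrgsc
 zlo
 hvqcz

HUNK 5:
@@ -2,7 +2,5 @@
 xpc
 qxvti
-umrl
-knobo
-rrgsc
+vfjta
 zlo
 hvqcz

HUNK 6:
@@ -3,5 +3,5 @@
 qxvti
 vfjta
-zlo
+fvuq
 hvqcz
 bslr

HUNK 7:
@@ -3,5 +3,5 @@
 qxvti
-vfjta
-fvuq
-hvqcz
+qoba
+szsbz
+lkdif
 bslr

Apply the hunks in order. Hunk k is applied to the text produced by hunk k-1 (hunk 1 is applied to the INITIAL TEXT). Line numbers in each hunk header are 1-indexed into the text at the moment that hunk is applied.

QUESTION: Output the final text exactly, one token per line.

Answer: wpwm
xpc
qxvti
qoba
szsbz
lkdif
bslr

Derivation:
Hunk 1: at line 1 remove [mdy,eqmu] add [qxvti,umrl,eemut] -> 8 lines: wpwm xpc qxvti umrl eemut zlo hvqcz bslr
Hunk 2: at line 3 remove [eemut] add [ixlpy] -> 8 lines: wpwm xpc qxvti umrl ixlpy zlo hvqcz bslr
Hunk 3: at line 3 remove [ixlpy] add [szto,stc] -> 9 lines: wpwm xpc qxvti umrl szto stc zlo hvqcz bslr
Hunk 4: at line 3 remove [szto,stc] add [knobo,rrgsc] -> 9 lines: wpwm xpc qxvti umrl knobo rrgsc zlo hvqcz bslr
Hunk 5: at line 2 remove [umrl,knobo,rrgsc] add [vfjta] -> 7 lines: wpwm xpc qxvti vfjta zlo hvqcz bslr
Hunk 6: at line 3 remove [zlo] add [fvuq] -> 7 lines: wpwm xpc qxvti vfjta fvuq hvqcz bslr
Hunk 7: at line 3 remove [vfjta,fvuq,hvqcz] add [qoba,szsbz,lkdif] -> 7 lines: wpwm xpc qxvti qoba szsbz lkdif bslr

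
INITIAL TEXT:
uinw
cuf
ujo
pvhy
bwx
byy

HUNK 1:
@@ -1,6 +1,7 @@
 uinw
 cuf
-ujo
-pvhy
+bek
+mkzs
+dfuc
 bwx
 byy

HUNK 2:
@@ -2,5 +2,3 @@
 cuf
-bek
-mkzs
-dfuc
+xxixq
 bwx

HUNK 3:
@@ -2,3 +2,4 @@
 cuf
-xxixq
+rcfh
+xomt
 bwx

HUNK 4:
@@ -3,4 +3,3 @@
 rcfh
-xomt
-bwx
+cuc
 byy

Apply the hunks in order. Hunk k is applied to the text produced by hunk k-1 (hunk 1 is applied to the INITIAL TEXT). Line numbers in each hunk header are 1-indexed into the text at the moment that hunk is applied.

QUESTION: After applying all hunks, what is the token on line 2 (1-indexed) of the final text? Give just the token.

Hunk 1: at line 1 remove [ujo,pvhy] add [bek,mkzs,dfuc] -> 7 lines: uinw cuf bek mkzs dfuc bwx byy
Hunk 2: at line 2 remove [bek,mkzs,dfuc] add [xxixq] -> 5 lines: uinw cuf xxixq bwx byy
Hunk 3: at line 2 remove [xxixq] add [rcfh,xomt] -> 6 lines: uinw cuf rcfh xomt bwx byy
Hunk 4: at line 3 remove [xomt,bwx] add [cuc] -> 5 lines: uinw cuf rcfh cuc byy
Final line 2: cuf

Answer: cuf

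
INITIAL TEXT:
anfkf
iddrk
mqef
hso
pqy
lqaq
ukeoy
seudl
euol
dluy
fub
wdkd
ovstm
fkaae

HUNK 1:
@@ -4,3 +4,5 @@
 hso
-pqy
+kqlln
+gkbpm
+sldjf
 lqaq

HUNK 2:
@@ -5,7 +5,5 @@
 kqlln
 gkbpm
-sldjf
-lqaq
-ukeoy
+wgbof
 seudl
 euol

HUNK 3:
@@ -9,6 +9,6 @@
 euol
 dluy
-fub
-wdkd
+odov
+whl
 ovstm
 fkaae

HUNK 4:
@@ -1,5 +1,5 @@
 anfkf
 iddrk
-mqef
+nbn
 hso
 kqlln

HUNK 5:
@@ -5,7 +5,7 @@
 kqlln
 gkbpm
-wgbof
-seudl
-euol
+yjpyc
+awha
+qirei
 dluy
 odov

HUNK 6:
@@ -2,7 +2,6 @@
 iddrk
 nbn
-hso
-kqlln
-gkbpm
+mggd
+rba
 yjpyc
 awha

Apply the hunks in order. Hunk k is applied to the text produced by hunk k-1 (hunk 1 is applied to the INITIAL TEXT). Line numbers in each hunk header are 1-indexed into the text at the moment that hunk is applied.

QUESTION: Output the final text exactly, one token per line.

Answer: anfkf
iddrk
nbn
mggd
rba
yjpyc
awha
qirei
dluy
odov
whl
ovstm
fkaae

Derivation:
Hunk 1: at line 4 remove [pqy] add [kqlln,gkbpm,sldjf] -> 16 lines: anfkf iddrk mqef hso kqlln gkbpm sldjf lqaq ukeoy seudl euol dluy fub wdkd ovstm fkaae
Hunk 2: at line 5 remove [sldjf,lqaq,ukeoy] add [wgbof] -> 14 lines: anfkf iddrk mqef hso kqlln gkbpm wgbof seudl euol dluy fub wdkd ovstm fkaae
Hunk 3: at line 9 remove [fub,wdkd] add [odov,whl] -> 14 lines: anfkf iddrk mqef hso kqlln gkbpm wgbof seudl euol dluy odov whl ovstm fkaae
Hunk 4: at line 1 remove [mqef] add [nbn] -> 14 lines: anfkf iddrk nbn hso kqlln gkbpm wgbof seudl euol dluy odov whl ovstm fkaae
Hunk 5: at line 5 remove [wgbof,seudl,euol] add [yjpyc,awha,qirei] -> 14 lines: anfkf iddrk nbn hso kqlln gkbpm yjpyc awha qirei dluy odov whl ovstm fkaae
Hunk 6: at line 2 remove [hso,kqlln,gkbpm] add [mggd,rba] -> 13 lines: anfkf iddrk nbn mggd rba yjpyc awha qirei dluy odov whl ovstm fkaae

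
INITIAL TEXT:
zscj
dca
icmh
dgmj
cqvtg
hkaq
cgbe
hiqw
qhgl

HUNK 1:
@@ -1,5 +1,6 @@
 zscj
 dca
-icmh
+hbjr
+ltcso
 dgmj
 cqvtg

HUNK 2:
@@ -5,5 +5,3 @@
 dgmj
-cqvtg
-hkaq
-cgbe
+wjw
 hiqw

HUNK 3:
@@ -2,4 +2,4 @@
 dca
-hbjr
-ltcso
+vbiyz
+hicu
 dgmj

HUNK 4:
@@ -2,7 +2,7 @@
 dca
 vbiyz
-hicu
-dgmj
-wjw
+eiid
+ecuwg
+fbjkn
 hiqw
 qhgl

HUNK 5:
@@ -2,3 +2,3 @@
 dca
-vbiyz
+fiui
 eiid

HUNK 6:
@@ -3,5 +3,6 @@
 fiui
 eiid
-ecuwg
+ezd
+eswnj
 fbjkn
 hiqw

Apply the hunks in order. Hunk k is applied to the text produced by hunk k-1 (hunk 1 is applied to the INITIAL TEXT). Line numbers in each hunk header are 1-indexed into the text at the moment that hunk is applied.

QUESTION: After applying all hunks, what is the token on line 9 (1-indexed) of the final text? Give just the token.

Hunk 1: at line 1 remove [icmh] add [hbjr,ltcso] -> 10 lines: zscj dca hbjr ltcso dgmj cqvtg hkaq cgbe hiqw qhgl
Hunk 2: at line 5 remove [cqvtg,hkaq,cgbe] add [wjw] -> 8 lines: zscj dca hbjr ltcso dgmj wjw hiqw qhgl
Hunk 3: at line 2 remove [hbjr,ltcso] add [vbiyz,hicu] -> 8 lines: zscj dca vbiyz hicu dgmj wjw hiqw qhgl
Hunk 4: at line 2 remove [hicu,dgmj,wjw] add [eiid,ecuwg,fbjkn] -> 8 lines: zscj dca vbiyz eiid ecuwg fbjkn hiqw qhgl
Hunk 5: at line 2 remove [vbiyz] add [fiui] -> 8 lines: zscj dca fiui eiid ecuwg fbjkn hiqw qhgl
Hunk 6: at line 3 remove [ecuwg] add [ezd,eswnj] -> 9 lines: zscj dca fiui eiid ezd eswnj fbjkn hiqw qhgl
Final line 9: qhgl

Answer: qhgl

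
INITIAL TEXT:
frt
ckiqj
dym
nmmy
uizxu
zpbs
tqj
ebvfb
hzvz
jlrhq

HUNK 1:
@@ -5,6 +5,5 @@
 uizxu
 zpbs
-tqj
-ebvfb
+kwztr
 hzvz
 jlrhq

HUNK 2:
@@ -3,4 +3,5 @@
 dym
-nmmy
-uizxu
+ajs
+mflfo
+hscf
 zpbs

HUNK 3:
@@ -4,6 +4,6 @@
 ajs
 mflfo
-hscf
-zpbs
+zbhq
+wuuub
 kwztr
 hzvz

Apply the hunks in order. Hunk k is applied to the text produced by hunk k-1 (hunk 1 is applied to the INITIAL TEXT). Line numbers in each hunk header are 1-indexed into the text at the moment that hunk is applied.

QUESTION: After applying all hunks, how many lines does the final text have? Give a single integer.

Hunk 1: at line 5 remove [tqj,ebvfb] add [kwztr] -> 9 lines: frt ckiqj dym nmmy uizxu zpbs kwztr hzvz jlrhq
Hunk 2: at line 3 remove [nmmy,uizxu] add [ajs,mflfo,hscf] -> 10 lines: frt ckiqj dym ajs mflfo hscf zpbs kwztr hzvz jlrhq
Hunk 3: at line 4 remove [hscf,zpbs] add [zbhq,wuuub] -> 10 lines: frt ckiqj dym ajs mflfo zbhq wuuub kwztr hzvz jlrhq
Final line count: 10

Answer: 10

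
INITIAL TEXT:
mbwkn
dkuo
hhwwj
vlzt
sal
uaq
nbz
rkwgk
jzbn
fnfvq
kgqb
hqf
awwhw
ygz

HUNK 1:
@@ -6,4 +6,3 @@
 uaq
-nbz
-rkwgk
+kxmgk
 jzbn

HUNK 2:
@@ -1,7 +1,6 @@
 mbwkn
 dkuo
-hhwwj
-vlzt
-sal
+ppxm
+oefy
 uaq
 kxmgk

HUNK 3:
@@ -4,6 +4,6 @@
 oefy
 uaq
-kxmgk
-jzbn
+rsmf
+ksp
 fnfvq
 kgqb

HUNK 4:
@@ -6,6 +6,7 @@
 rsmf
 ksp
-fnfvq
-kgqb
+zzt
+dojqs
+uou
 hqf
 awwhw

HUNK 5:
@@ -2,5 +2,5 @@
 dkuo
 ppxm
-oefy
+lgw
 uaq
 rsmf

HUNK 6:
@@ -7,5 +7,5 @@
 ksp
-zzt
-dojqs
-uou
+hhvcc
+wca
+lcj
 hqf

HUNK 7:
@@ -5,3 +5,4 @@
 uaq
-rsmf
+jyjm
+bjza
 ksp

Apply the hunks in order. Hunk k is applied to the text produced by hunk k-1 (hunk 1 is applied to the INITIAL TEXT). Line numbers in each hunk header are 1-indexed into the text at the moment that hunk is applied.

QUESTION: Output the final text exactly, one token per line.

Answer: mbwkn
dkuo
ppxm
lgw
uaq
jyjm
bjza
ksp
hhvcc
wca
lcj
hqf
awwhw
ygz

Derivation:
Hunk 1: at line 6 remove [nbz,rkwgk] add [kxmgk] -> 13 lines: mbwkn dkuo hhwwj vlzt sal uaq kxmgk jzbn fnfvq kgqb hqf awwhw ygz
Hunk 2: at line 1 remove [hhwwj,vlzt,sal] add [ppxm,oefy] -> 12 lines: mbwkn dkuo ppxm oefy uaq kxmgk jzbn fnfvq kgqb hqf awwhw ygz
Hunk 3: at line 4 remove [kxmgk,jzbn] add [rsmf,ksp] -> 12 lines: mbwkn dkuo ppxm oefy uaq rsmf ksp fnfvq kgqb hqf awwhw ygz
Hunk 4: at line 6 remove [fnfvq,kgqb] add [zzt,dojqs,uou] -> 13 lines: mbwkn dkuo ppxm oefy uaq rsmf ksp zzt dojqs uou hqf awwhw ygz
Hunk 5: at line 2 remove [oefy] add [lgw] -> 13 lines: mbwkn dkuo ppxm lgw uaq rsmf ksp zzt dojqs uou hqf awwhw ygz
Hunk 6: at line 7 remove [zzt,dojqs,uou] add [hhvcc,wca,lcj] -> 13 lines: mbwkn dkuo ppxm lgw uaq rsmf ksp hhvcc wca lcj hqf awwhw ygz
Hunk 7: at line 5 remove [rsmf] add [jyjm,bjza] -> 14 lines: mbwkn dkuo ppxm lgw uaq jyjm bjza ksp hhvcc wca lcj hqf awwhw ygz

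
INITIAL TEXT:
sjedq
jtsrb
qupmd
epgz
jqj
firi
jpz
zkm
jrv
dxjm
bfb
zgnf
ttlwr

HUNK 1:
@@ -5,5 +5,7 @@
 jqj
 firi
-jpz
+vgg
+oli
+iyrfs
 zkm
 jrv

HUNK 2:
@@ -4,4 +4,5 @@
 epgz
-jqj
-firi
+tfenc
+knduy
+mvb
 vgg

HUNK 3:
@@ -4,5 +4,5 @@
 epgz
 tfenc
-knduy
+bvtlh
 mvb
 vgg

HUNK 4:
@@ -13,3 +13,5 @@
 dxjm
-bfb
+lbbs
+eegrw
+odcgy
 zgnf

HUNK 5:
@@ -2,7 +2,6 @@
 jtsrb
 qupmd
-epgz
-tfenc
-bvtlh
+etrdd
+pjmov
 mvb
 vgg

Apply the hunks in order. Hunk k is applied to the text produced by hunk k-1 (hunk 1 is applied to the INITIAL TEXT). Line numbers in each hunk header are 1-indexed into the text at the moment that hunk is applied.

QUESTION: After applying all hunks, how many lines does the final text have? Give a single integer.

Answer: 17

Derivation:
Hunk 1: at line 5 remove [jpz] add [vgg,oli,iyrfs] -> 15 lines: sjedq jtsrb qupmd epgz jqj firi vgg oli iyrfs zkm jrv dxjm bfb zgnf ttlwr
Hunk 2: at line 4 remove [jqj,firi] add [tfenc,knduy,mvb] -> 16 lines: sjedq jtsrb qupmd epgz tfenc knduy mvb vgg oli iyrfs zkm jrv dxjm bfb zgnf ttlwr
Hunk 3: at line 4 remove [knduy] add [bvtlh] -> 16 lines: sjedq jtsrb qupmd epgz tfenc bvtlh mvb vgg oli iyrfs zkm jrv dxjm bfb zgnf ttlwr
Hunk 4: at line 13 remove [bfb] add [lbbs,eegrw,odcgy] -> 18 lines: sjedq jtsrb qupmd epgz tfenc bvtlh mvb vgg oli iyrfs zkm jrv dxjm lbbs eegrw odcgy zgnf ttlwr
Hunk 5: at line 2 remove [epgz,tfenc,bvtlh] add [etrdd,pjmov] -> 17 lines: sjedq jtsrb qupmd etrdd pjmov mvb vgg oli iyrfs zkm jrv dxjm lbbs eegrw odcgy zgnf ttlwr
Final line count: 17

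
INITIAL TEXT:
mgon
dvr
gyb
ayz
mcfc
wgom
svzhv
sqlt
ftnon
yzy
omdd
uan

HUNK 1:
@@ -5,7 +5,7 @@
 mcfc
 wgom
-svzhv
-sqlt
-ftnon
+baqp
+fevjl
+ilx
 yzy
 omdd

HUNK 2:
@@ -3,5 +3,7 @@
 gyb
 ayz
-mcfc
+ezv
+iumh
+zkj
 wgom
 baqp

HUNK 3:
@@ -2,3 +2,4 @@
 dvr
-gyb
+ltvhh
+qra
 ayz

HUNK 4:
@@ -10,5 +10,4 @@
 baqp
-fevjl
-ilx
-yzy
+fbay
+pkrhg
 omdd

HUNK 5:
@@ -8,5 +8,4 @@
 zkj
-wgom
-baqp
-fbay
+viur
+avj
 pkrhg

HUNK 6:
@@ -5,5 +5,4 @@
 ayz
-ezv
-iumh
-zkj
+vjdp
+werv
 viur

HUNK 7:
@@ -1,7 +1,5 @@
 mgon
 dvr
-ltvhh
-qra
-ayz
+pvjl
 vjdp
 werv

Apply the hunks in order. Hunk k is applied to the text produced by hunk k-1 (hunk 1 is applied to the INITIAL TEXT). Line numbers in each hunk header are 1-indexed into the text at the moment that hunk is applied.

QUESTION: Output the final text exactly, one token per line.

Answer: mgon
dvr
pvjl
vjdp
werv
viur
avj
pkrhg
omdd
uan

Derivation:
Hunk 1: at line 5 remove [svzhv,sqlt,ftnon] add [baqp,fevjl,ilx] -> 12 lines: mgon dvr gyb ayz mcfc wgom baqp fevjl ilx yzy omdd uan
Hunk 2: at line 3 remove [mcfc] add [ezv,iumh,zkj] -> 14 lines: mgon dvr gyb ayz ezv iumh zkj wgom baqp fevjl ilx yzy omdd uan
Hunk 3: at line 2 remove [gyb] add [ltvhh,qra] -> 15 lines: mgon dvr ltvhh qra ayz ezv iumh zkj wgom baqp fevjl ilx yzy omdd uan
Hunk 4: at line 10 remove [fevjl,ilx,yzy] add [fbay,pkrhg] -> 14 lines: mgon dvr ltvhh qra ayz ezv iumh zkj wgom baqp fbay pkrhg omdd uan
Hunk 5: at line 8 remove [wgom,baqp,fbay] add [viur,avj] -> 13 lines: mgon dvr ltvhh qra ayz ezv iumh zkj viur avj pkrhg omdd uan
Hunk 6: at line 5 remove [ezv,iumh,zkj] add [vjdp,werv] -> 12 lines: mgon dvr ltvhh qra ayz vjdp werv viur avj pkrhg omdd uan
Hunk 7: at line 1 remove [ltvhh,qra,ayz] add [pvjl] -> 10 lines: mgon dvr pvjl vjdp werv viur avj pkrhg omdd uan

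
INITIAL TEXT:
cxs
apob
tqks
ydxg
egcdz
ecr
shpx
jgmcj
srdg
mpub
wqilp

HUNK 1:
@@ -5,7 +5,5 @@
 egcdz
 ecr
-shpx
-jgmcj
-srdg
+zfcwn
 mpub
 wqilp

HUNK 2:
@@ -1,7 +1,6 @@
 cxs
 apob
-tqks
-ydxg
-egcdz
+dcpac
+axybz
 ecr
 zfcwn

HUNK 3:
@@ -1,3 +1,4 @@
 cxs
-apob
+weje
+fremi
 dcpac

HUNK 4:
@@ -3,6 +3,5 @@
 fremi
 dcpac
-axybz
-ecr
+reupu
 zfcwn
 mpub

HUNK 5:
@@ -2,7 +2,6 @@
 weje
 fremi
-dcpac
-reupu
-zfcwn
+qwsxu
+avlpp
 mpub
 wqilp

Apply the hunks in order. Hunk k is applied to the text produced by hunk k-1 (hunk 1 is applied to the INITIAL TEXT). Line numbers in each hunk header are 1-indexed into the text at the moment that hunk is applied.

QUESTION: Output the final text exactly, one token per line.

Answer: cxs
weje
fremi
qwsxu
avlpp
mpub
wqilp

Derivation:
Hunk 1: at line 5 remove [shpx,jgmcj,srdg] add [zfcwn] -> 9 lines: cxs apob tqks ydxg egcdz ecr zfcwn mpub wqilp
Hunk 2: at line 1 remove [tqks,ydxg,egcdz] add [dcpac,axybz] -> 8 lines: cxs apob dcpac axybz ecr zfcwn mpub wqilp
Hunk 3: at line 1 remove [apob] add [weje,fremi] -> 9 lines: cxs weje fremi dcpac axybz ecr zfcwn mpub wqilp
Hunk 4: at line 3 remove [axybz,ecr] add [reupu] -> 8 lines: cxs weje fremi dcpac reupu zfcwn mpub wqilp
Hunk 5: at line 2 remove [dcpac,reupu,zfcwn] add [qwsxu,avlpp] -> 7 lines: cxs weje fremi qwsxu avlpp mpub wqilp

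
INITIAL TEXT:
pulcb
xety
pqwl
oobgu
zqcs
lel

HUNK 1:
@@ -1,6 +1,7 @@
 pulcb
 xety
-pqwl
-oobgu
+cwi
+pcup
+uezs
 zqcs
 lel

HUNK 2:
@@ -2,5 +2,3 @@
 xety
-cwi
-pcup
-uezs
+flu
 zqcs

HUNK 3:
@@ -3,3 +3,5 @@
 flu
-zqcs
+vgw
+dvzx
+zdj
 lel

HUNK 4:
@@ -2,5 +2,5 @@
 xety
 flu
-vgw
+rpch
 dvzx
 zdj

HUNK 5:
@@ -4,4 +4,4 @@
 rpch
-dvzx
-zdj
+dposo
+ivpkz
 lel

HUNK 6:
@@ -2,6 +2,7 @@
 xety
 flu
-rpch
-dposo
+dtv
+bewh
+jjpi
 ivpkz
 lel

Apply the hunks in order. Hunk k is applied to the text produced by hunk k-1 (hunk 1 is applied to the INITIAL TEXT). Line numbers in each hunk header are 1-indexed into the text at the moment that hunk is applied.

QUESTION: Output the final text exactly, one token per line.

Hunk 1: at line 1 remove [pqwl,oobgu] add [cwi,pcup,uezs] -> 7 lines: pulcb xety cwi pcup uezs zqcs lel
Hunk 2: at line 2 remove [cwi,pcup,uezs] add [flu] -> 5 lines: pulcb xety flu zqcs lel
Hunk 3: at line 3 remove [zqcs] add [vgw,dvzx,zdj] -> 7 lines: pulcb xety flu vgw dvzx zdj lel
Hunk 4: at line 2 remove [vgw] add [rpch] -> 7 lines: pulcb xety flu rpch dvzx zdj lel
Hunk 5: at line 4 remove [dvzx,zdj] add [dposo,ivpkz] -> 7 lines: pulcb xety flu rpch dposo ivpkz lel
Hunk 6: at line 2 remove [rpch,dposo] add [dtv,bewh,jjpi] -> 8 lines: pulcb xety flu dtv bewh jjpi ivpkz lel

Answer: pulcb
xety
flu
dtv
bewh
jjpi
ivpkz
lel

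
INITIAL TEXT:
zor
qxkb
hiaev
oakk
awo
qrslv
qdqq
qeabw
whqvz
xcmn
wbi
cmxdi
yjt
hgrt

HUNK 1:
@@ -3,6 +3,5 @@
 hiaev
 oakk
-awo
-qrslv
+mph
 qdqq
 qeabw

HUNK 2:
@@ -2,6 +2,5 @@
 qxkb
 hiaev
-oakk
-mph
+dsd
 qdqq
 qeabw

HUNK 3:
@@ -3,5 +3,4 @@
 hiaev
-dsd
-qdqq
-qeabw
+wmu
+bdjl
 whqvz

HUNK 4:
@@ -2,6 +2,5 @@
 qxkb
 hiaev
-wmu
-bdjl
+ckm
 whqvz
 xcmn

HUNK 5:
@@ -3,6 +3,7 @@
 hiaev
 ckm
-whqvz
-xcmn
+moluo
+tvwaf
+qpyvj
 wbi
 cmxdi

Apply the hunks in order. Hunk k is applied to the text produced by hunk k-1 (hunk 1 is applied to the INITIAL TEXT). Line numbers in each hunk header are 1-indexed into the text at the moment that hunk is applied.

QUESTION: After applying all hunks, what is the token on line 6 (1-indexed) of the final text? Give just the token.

Hunk 1: at line 3 remove [awo,qrslv] add [mph] -> 13 lines: zor qxkb hiaev oakk mph qdqq qeabw whqvz xcmn wbi cmxdi yjt hgrt
Hunk 2: at line 2 remove [oakk,mph] add [dsd] -> 12 lines: zor qxkb hiaev dsd qdqq qeabw whqvz xcmn wbi cmxdi yjt hgrt
Hunk 3: at line 3 remove [dsd,qdqq,qeabw] add [wmu,bdjl] -> 11 lines: zor qxkb hiaev wmu bdjl whqvz xcmn wbi cmxdi yjt hgrt
Hunk 4: at line 2 remove [wmu,bdjl] add [ckm] -> 10 lines: zor qxkb hiaev ckm whqvz xcmn wbi cmxdi yjt hgrt
Hunk 5: at line 3 remove [whqvz,xcmn] add [moluo,tvwaf,qpyvj] -> 11 lines: zor qxkb hiaev ckm moluo tvwaf qpyvj wbi cmxdi yjt hgrt
Final line 6: tvwaf

Answer: tvwaf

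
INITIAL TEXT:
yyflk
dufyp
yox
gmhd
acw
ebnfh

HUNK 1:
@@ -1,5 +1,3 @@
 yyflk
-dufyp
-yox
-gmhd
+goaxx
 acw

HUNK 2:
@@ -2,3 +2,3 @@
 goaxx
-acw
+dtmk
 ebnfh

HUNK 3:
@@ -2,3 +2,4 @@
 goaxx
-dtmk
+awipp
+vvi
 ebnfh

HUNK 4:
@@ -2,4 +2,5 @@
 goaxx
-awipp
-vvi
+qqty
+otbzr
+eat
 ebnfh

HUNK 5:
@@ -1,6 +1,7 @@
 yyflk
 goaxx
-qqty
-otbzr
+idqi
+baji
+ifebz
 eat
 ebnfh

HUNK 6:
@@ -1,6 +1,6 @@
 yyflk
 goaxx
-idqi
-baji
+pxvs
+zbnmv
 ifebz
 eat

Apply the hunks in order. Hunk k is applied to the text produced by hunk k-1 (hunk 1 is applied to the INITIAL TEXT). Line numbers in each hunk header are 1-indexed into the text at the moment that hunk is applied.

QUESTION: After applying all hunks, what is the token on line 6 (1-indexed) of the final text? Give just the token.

Hunk 1: at line 1 remove [dufyp,yox,gmhd] add [goaxx] -> 4 lines: yyflk goaxx acw ebnfh
Hunk 2: at line 2 remove [acw] add [dtmk] -> 4 lines: yyflk goaxx dtmk ebnfh
Hunk 3: at line 2 remove [dtmk] add [awipp,vvi] -> 5 lines: yyflk goaxx awipp vvi ebnfh
Hunk 4: at line 2 remove [awipp,vvi] add [qqty,otbzr,eat] -> 6 lines: yyflk goaxx qqty otbzr eat ebnfh
Hunk 5: at line 1 remove [qqty,otbzr] add [idqi,baji,ifebz] -> 7 lines: yyflk goaxx idqi baji ifebz eat ebnfh
Hunk 6: at line 1 remove [idqi,baji] add [pxvs,zbnmv] -> 7 lines: yyflk goaxx pxvs zbnmv ifebz eat ebnfh
Final line 6: eat

Answer: eat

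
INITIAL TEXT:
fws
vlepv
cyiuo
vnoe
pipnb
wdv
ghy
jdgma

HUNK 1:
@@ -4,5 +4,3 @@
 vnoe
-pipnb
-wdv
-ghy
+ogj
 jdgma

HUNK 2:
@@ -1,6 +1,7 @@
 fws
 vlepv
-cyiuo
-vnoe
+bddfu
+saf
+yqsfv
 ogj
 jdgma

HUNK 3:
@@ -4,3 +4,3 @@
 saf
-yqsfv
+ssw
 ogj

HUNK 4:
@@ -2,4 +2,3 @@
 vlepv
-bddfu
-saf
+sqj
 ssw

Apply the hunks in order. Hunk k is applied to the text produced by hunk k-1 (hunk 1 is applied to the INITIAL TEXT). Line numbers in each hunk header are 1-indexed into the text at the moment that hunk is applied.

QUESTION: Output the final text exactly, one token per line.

Hunk 1: at line 4 remove [pipnb,wdv,ghy] add [ogj] -> 6 lines: fws vlepv cyiuo vnoe ogj jdgma
Hunk 2: at line 1 remove [cyiuo,vnoe] add [bddfu,saf,yqsfv] -> 7 lines: fws vlepv bddfu saf yqsfv ogj jdgma
Hunk 3: at line 4 remove [yqsfv] add [ssw] -> 7 lines: fws vlepv bddfu saf ssw ogj jdgma
Hunk 4: at line 2 remove [bddfu,saf] add [sqj] -> 6 lines: fws vlepv sqj ssw ogj jdgma

Answer: fws
vlepv
sqj
ssw
ogj
jdgma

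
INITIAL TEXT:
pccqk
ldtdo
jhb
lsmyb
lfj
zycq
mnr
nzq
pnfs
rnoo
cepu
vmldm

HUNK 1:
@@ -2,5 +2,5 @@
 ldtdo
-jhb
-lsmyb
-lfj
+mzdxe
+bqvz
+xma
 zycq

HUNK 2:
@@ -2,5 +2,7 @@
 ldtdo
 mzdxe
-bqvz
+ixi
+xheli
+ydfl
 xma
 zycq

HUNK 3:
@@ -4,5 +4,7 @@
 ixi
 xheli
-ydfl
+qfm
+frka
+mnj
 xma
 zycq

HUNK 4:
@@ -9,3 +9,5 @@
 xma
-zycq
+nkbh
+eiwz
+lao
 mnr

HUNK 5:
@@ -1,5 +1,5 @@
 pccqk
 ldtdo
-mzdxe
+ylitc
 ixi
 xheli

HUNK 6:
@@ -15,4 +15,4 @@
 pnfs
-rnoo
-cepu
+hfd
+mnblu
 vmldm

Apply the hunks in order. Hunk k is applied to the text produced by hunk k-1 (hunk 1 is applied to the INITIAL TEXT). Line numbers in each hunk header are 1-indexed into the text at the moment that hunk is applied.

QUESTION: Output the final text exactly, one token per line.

Answer: pccqk
ldtdo
ylitc
ixi
xheli
qfm
frka
mnj
xma
nkbh
eiwz
lao
mnr
nzq
pnfs
hfd
mnblu
vmldm

Derivation:
Hunk 1: at line 2 remove [jhb,lsmyb,lfj] add [mzdxe,bqvz,xma] -> 12 lines: pccqk ldtdo mzdxe bqvz xma zycq mnr nzq pnfs rnoo cepu vmldm
Hunk 2: at line 2 remove [bqvz] add [ixi,xheli,ydfl] -> 14 lines: pccqk ldtdo mzdxe ixi xheli ydfl xma zycq mnr nzq pnfs rnoo cepu vmldm
Hunk 3: at line 4 remove [ydfl] add [qfm,frka,mnj] -> 16 lines: pccqk ldtdo mzdxe ixi xheli qfm frka mnj xma zycq mnr nzq pnfs rnoo cepu vmldm
Hunk 4: at line 9 remove [zycq] add [nkbh,eiwz,lao] -> 18 lines: pccqk ldtdo mzdxe ixi xheli qfm frka mnj xma nkbh eiwz lao mnr nzq pnfs rnoo cepu vmldm
Hunk 5: at line 1 remove [mzdxe] add [ylitc] -> 18 lines: pccqk ldtdo ylitc ixi xheli qfm frka mnj xma nkbh eiwz lao mnr nzq pnfs rnoo cepu vmldm
Hunk 6: at line 15 remove [rnoo,cepu] add [hfd,mnblu] -> 18 lines: pccqk ldtdo ylitc ixi xheli qfm frka mnj xma nkbh eiwz lao mnr nzq pnfs hfd mnblu vmldm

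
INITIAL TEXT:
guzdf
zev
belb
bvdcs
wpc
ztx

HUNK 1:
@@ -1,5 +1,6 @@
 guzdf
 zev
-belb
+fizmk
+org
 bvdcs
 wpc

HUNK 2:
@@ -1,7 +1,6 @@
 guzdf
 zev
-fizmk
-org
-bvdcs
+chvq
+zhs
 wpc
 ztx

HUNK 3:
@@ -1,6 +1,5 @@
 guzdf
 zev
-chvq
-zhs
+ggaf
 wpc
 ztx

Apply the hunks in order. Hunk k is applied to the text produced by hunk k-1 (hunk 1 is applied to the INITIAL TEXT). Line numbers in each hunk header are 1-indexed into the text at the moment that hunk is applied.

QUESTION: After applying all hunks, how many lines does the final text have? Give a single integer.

Answer: 5

Derivation:
Hunk 1: at line 1 remove [belb] add [fizmk,org] -> 7 lines: guzdf zev fizmk org bvdcs wpc ztx
Hunk 2: at line 1 remove [fizmk,org,bvdcs] add [chvq,zhs] -> 6 lines: guzdf zev chvq zhs wpc ztx
Hunk 3: at line 1 remove [chvq,zhs] add [ggaf] -> 5 lines: guzdf zev ggaf wpc ztx
Final line count: 5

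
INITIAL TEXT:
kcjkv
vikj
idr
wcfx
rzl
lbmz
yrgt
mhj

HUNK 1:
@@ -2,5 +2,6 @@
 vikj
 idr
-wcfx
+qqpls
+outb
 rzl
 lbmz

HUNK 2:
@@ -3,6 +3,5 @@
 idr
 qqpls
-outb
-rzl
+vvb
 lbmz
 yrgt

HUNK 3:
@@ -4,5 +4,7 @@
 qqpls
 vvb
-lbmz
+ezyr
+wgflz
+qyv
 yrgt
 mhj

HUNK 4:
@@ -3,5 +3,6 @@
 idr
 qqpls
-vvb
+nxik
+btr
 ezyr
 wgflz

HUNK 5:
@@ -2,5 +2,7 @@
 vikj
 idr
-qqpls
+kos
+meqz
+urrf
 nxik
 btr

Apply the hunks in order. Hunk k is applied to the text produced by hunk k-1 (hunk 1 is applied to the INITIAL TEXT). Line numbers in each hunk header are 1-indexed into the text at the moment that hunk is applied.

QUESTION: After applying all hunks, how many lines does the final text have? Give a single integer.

Hunk 1: at line 2 remove [wcfx] add [qqpls,outb] -> 9 lines: kcjkv vikj idr qqpls outb rzl lbmz yrgt mhj
Hunk 2: at line 3 remove [outb,rzl] add [vvb] -> 8 lines: kcjkv vikj idr qqpls vvb lbmz yrgt mhj
Hunk 3: at line 4 remove [lbmz] add [ezyr,wgflz,qyv] -> 10 lines: kcjkv vikj idr qqpls vvb ezyr wgflz qyv yrgt mhj
Hunk 4: at line 3 remove [vvb] add [nxik,btr] -> 11 lines: kcjkv vikj idr qqpls nxik btr ezyr wgflz qyv yrgt mhj
Hunk 5: at line 2 remove [qqpls] add [kos,meqz,urrf] -> 13 lines: kcjkv vikj idr kos meqz urrf nxik btr ezyr wgflz qyv yrgt mhj
Final line count: 13

Answer: 13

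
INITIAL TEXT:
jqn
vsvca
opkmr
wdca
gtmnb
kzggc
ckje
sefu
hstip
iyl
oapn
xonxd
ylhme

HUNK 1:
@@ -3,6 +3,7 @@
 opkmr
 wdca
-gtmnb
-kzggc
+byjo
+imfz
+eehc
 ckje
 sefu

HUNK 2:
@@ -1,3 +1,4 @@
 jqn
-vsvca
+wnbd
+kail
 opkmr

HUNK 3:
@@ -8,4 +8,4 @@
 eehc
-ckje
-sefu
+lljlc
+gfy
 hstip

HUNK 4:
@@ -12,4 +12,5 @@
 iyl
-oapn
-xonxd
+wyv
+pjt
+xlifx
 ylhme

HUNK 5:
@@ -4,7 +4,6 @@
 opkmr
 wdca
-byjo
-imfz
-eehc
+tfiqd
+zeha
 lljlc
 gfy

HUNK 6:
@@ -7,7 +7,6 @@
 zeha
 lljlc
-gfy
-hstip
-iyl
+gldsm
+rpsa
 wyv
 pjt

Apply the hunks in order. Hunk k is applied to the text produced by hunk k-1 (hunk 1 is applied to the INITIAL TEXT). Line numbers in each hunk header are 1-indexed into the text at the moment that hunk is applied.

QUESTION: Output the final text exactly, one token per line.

Answer: jqn
wnbd
kail
opkmr
wdca
tfiqd
zeha
lljlc
gldsm
rpsa
wyv
pjt
xlifx
ylhme

Derivation:
Hunk 1: at line 3 remove [gtmnb,kzggc] add [byjo,imfz,eehc] -> 14 lines: jqn vsvca opkmr wdca byjo imfz eehc ckje sefu hstip iyl oapn xonxd ylhme
Hunk 2: at line 1 remove [vsvca] add [wnbd,kail] -> 15 lines: jqn wnbd kail opkmr wdca byjo imfz eehc ckje sefu hstip iyl oapn xonxd ylhme
Hunk 3: at line 8 remove [ckje,sefu] add [lljlc,gfy] -> 15 lines: jqn wnbd kail opkmr wdca byjo imfz eehc lljlc gfy hstip iyl oapn xonxd ylhme
Hunk 4: at line 12 remove [oapn,xonxd] add [wyv,pjt,xlifx] -> 16 lines: jqn wnbd kail opkmr wdca byjo imfz eehc lljlc gfy hstip iyl wyv pjt xlifx ylhme
Hunk 5: at line 4 remove [byjo,imfz,eehc] add [tfiqd,zeha] -> 15 lines: jqn wnbd kail opkmr wdca tfiqd zeha lljlc gfy hstip iyl wyv pjt xlifx ylhme
Hunk 6: at line 7 remove [gfy,hstip,iyl] add [gldsm,rpsa] -> 14 lines: jqn wnbd kail opkmr wdca tfiqd zeha lljlc gldsm rpsa wyv pjt xlifx ylhme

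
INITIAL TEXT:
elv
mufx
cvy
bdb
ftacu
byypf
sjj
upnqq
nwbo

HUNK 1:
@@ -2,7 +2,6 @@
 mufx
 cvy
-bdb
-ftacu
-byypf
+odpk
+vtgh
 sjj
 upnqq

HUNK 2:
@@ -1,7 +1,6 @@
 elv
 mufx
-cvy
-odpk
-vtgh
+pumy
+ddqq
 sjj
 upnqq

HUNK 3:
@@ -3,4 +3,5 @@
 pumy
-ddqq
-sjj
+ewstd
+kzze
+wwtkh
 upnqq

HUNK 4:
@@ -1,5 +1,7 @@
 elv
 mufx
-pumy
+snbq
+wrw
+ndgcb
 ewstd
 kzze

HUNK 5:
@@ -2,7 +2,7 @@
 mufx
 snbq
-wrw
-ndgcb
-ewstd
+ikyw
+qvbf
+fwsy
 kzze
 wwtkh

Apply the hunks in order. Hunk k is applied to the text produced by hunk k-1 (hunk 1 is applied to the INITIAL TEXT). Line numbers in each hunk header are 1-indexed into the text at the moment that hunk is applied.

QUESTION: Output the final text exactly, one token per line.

Hunk 1: at line 2 remove [bdb,ftacu,byypf] add [odpk,vtgh] -> 8 lines: elv mufx cvy odpk vtgh sjj upnqq nwbo
Hunk 2: at line 1 remove [cvy,odpk,vtgh] add [pumy,ddqq] -> 7 lines: elv mufx pumy ddqq sjj upnqq nwbo
Hunk 3: at line 3 remove [ddqq,sjj] add [ewstd,kzze,wwtkh] -> 8 lines: elv mufx pumy ewstd kzze wwtkh upnqq nwbo
Hunk 4: at line 1 remove [pumy] add [snbq,wrw,ndgcb] -> 10 lines: elv mufx snbq wrw ndgcb ewstd kzze wwtkh upnqq nwbo
Hunk 5: at line 2 remove [wrw,ndgcb,ewstd] add [ikyw,qvbf,fwsy] -> 10 lines: elv mufx snbq ikyw qvbf fwsy kzze wwtkh upnqq nwbo

Answer: elv
mufx
snbq
ikyw
qvbf
fwsy
kzze
wwtkh
upnqq
nwbo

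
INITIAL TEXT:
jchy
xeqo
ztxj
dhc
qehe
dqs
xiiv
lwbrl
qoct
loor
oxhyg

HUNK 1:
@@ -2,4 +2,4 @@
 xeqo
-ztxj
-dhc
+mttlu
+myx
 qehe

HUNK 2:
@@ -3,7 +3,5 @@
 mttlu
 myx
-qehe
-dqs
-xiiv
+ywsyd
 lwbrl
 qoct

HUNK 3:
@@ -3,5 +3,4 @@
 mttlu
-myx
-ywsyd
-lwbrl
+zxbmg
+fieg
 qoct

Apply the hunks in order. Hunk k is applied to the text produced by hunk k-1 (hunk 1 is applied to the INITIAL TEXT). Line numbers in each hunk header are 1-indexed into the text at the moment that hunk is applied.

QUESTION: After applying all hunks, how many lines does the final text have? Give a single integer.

Hunk 1: at line 2 remove [ztxj,dhc] add [mttlu,myx] -> 11 lines: jchy xeqo mttlu myx qehe dqs xiiv lwbrl qoct loor oxhyg
Hunk 2: at line 3 remove [qehe,dqs,xiiv] add [ywsyd] -> 9 lines: jchy xeqo mttlu myx ywsyd lwbrl qoct loor oxhyg
Hunk 3: at line 3 remove [myx,ywsyd,lwbrl] add [zxbmg,fieg] -> 8 lines: jchy xeqo mttlu zxbmg fieg qoct loor oxhyg
Final line count: 8

Answer: 8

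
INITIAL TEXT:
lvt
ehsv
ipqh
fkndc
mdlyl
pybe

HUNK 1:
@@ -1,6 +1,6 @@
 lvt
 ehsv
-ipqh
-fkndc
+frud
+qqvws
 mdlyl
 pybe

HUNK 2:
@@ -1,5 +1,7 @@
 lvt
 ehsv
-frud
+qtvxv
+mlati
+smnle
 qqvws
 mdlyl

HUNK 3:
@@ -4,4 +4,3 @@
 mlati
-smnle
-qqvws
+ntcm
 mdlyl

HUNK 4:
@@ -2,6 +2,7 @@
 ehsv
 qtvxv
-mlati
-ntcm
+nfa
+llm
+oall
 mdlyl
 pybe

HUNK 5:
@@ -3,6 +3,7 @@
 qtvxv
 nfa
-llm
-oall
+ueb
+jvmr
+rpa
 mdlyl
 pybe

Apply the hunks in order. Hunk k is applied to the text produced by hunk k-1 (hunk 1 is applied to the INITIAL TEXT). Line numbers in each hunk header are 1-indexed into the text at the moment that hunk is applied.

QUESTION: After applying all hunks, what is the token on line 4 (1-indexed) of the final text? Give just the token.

Hunk 1: at line 1 remove [ipqh,fkndc] add [frud,qqvws] -> 6 lines: lvt ehsv frud qqvws mdlyl pybe
Hunk 2: at line 1 remove [frud] add [qtvxv,mlati,smnle] -> 8 lines: lvt ehsv qtvxv mlati smnle qqvws mdlyl pybe
Hunk 3: at line 4 remove [smnle,qqvws] add [ntcm] -> 7 lines: lvt ehsv qtvxv mlati ntcm mdlyl pybe
Hunk 4: at line 2 remove [mlati,ntcm] add [nfa,llm,oall] -> 8 lines: lvt ehsv qtvxv nfa llm oall mdlyl pybe
Hunk 5: at line 3 remove [llm,oall] add [ueb,jvmr,rpa] -> 9 lines: lvt ehsv qtvxv nfa ueb jvmr rpa mdlyl pybe
Final line 4: nfa

Answer: nfa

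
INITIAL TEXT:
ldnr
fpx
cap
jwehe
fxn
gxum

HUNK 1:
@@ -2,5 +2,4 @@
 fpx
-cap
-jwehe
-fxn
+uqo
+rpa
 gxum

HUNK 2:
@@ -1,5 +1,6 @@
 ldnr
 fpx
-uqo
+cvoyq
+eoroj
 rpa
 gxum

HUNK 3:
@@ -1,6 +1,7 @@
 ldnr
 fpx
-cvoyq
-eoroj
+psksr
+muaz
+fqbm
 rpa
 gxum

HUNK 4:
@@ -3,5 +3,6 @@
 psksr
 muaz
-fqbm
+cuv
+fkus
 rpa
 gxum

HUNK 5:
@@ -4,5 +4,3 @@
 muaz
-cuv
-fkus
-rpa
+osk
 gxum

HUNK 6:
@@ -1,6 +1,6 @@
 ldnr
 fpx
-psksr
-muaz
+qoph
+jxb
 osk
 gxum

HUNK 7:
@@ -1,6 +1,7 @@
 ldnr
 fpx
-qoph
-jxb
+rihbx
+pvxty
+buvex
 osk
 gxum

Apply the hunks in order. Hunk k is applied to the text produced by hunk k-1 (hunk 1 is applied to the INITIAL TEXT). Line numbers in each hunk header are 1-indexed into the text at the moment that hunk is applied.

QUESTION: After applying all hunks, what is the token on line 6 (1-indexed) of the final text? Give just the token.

Hunk 1: at line 2 remove [cap,jwehe,fxn] add [uqo,rpa] -> 5 lines: ldnr fpx uqo rpa gxum
Hunk 2: at line 1 remove [uqo] add [cvoyq,eoroj] -> 6 lines: ldnr fpx cvoyq eoroj rpa gxum
Hunk 3: at line 1 remove [cvoyq,eoroj] add [psksr,muaz,fqbm] -> 7 lines: ldnr fpx psksr muaz fqbm rpa gxum
Hunk 4: at line 3 remove [fqbm] add [cuv,fkus] -> 8 lines: ldnr fpx psksr muaz cuv fkus rpa gxum
Hunk 5: at line 4 remove [cuv,fkus,rpa] add [osk] -> 6 lines: ldnr fpx psksr muaz osk gxum
Hunk 6: at line 1 remove [psksr,muaz] add [qoph,jxb] -> 6 lines: ldnr fpx qoph jxb osk gxum
Hunk 7: at line 1 remove [qoph,jxb] add [rihbx,pvxty,buvex] -> 7 lines: ldnr fpx rihbx pvxty buvex osk gxum
Final line 6: osk

Answer: osk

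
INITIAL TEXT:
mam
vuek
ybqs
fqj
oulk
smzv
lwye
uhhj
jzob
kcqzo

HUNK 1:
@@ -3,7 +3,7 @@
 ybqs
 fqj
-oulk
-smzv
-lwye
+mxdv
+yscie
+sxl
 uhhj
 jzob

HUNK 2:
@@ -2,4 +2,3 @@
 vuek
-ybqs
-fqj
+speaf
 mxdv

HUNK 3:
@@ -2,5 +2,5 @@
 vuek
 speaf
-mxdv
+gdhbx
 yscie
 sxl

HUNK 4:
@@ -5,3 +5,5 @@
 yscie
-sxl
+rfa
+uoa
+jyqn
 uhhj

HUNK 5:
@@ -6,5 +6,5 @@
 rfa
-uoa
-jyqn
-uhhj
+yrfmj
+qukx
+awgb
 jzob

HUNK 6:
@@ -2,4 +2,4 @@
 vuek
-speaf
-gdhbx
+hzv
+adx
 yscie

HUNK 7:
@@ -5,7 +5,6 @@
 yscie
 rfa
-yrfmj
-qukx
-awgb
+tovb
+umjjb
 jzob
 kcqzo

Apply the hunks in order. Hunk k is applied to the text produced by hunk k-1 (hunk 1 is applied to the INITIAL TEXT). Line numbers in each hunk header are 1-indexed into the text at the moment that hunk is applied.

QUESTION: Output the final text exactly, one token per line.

Hunk 1: at line 3 remove [oulk,smzv,lwye] add [mxdv,yscie,sxl] -> 10 lines: mam vuek ybqs fqj mxdv yscie sxl uhhj jzob kcqzo
Hunk 2: at line 2 remove [ybqs,fqj] add [speaf] -> 9 lines: mam vuek speaf mxdv yscie sxl uhhj jzob kcqzo
Hunk 3: at line 2 remove [mxdv] add [gdhbx] -> 9 lines: mam vuek speaf gdhbx yscie sxl uhhj jzob kcqzo
Hunk 4: at line 5 remove [sxl] add [rfa,uoa,jyqn] -> 11 lines: mam vuek speaf gdhbx yscie rfa uoa jyqn uhhj jzob kcqzo
Hunk 5: at line 6 remove [uoa,jyqn,uhhj] add [yrfmj,qukx,awgb] -> 11 lines: mam vuek speaf gdhbx yscie rfa yrfmj qukx awgb jzob kcqzo
Hunk 6: at line 2 remove [speaf,gdhbx] add [hzv,adx] -> 11 lines: mam vuek hzv adx yscie rfa yrfmj qukx awgb jzob kcqzo
Hunk 7: at line 5 remove [yrfmj,qukx,awgb] add [tovb,umjjb] -> 10 lines: mam vuek hzv adx yscie rfa tovb umjjb jzob kcqzo

Answer: mam
vuek
hzv
adx
yscie
rfa
tovb
umjjb
jzob
kcqzo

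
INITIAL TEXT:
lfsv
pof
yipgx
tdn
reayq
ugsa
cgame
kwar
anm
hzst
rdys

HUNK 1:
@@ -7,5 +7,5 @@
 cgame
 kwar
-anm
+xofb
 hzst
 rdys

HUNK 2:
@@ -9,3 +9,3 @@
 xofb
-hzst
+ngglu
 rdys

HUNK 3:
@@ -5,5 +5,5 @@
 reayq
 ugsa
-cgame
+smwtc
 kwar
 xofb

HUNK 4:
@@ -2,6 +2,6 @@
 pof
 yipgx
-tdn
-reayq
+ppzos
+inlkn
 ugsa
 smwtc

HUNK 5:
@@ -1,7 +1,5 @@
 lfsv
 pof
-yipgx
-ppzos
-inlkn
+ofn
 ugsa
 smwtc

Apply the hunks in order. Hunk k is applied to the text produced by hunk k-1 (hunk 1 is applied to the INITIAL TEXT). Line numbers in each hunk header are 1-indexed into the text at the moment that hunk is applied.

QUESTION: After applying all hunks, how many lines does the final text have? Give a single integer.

Hunk 1: at line 7 remove [anm] add [xofb] -> 11 lines: lfsv pof yipgx tdn reayq ugsa cgame kwar xofb hzst rdys
Hunk 2: at line 9 remove [hzst] add [ngglu] -> 11 lines: lfsv pof yipgx tdn reayq ugsa cgame kwar xofb ngglu rdys
Hunk 3: at line 5 remove [cgame] add [smwtc] -> 11 lines: lfsv pof yipgx tdn reayq ugsa smwtc kwar xofb ngglu rdys
Hunk 4: at line 2 remove [tdn,reayq] add [ppzos,inlkn] -> 11 lines: lfsv pof yipgx ppzos inlkn ugsa smwtc kwar xofb ngglu rdys
Hunk 5: at line 1 remove [yipgx,ppzos,inlkn] add [ofn] -> 9 lines: lfsv pof ofn ugsa smwtc kwar xofb ngglu rdys
Final line count: 9

Answer: 9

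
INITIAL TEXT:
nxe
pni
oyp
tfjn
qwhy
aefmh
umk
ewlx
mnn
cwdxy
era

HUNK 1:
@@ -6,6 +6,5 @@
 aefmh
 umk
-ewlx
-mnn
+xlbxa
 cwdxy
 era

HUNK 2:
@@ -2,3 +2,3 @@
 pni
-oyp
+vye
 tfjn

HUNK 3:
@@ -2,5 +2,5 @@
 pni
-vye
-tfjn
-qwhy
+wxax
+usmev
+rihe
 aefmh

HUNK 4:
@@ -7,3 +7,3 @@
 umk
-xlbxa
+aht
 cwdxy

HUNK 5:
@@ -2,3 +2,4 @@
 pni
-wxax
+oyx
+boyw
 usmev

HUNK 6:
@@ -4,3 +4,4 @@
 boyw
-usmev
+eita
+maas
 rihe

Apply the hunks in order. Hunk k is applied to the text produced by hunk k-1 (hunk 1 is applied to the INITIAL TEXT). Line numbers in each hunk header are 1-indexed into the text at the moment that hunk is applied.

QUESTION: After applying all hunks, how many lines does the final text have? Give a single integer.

Hunk 1: at line 6 remove [ewlx,mnn] add [xlbxa] -> 10 lines: nxe pni oyp tfjn qwhy aefmh umk xlbxa cwdxy era
Hunk 2: at line 2 remove [oyp] add [vye] -> 10 lines: nxe pni vye tfjn qwhy aefmh umk xlbxa cwdxy era
Hunk 3: at line 2 remove [vye,tfjn,qwhy] add [wxax,usmev,rihe] -> 10 lines: nxe pni wxax usmev rihe aefmh umk xlbxa cwdxy era
Hunk 4: at line 7 remove [xlbxa] add [aht] -> 10 lines: nxe pni wxax usmev rihe aefmh umk aht cwdxy era
Hunk 5: at line 2 remove [wxax] add [oyx,boyw] -> 11 lines: nxe pni oyx boyw usmev rihe aefmh umk aht cwdxy era
Hunk 6: at line 4 remove [usmev] add [eita,maas] -> 12 lines: nxe pni oyx boyw eita maas rihe aefmh umk aht cwdxy era
Final line count: 12

Answer: 12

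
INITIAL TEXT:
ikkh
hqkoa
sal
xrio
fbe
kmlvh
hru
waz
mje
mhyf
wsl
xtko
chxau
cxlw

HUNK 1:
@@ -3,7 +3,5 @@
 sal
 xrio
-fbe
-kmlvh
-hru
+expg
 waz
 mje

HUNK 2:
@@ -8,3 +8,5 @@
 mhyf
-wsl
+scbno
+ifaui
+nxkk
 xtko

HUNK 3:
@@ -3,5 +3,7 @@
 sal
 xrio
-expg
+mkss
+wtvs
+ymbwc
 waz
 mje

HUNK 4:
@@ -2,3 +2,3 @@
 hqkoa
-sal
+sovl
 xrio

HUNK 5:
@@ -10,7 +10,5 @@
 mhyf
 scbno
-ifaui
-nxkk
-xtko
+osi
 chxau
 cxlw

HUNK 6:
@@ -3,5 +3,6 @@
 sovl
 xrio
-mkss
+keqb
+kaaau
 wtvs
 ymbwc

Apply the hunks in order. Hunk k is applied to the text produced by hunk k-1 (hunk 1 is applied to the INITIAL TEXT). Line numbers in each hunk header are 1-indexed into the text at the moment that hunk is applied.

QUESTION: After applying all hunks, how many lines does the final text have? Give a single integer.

Hunk 1: at line 3 remove [fbe,kmlvh,hru] add [expg] -> 12 lines: ikkh hqkoa sal xrio expg waz mje mhyf wsl xtko chxau cxlw
Hunk 2: at line 8 remove [wsl] add [scbno,ifaui,nxkk] -> 14 lines: ikkh hqkoa sal xrio expg waz mje mhyf scbno ifaui nxkk xtko chxau cxlw
Hunk 3: at line 3 remove [expg] add [mkss,wtvs,ymbwc] -> 16 lines: ikkh hqkoa sal xrio mkss wtvs ymbwc waz mje mhyf scbno ifaui nxkk xtko chxau cxlw
Hunk 4: at line 2 remove [sal] add [sovl] -> 16 lines: ikkh hqkoa sovl xrio mkss wtvs ymbwc waz mje mhyf scbno ifaui nxkk xtko chxau cxlw
Hunk 5: at line 10 remove [ifaui,nxkk,xtko] add [osi] -> 14 lines: ikkh hqkoa sovl xrio mkss wtvs ymbwc waz mje mhyf scbno osi chxau cxlw
Hunk 6: at line 3 remove [mkss] add [keqb,kaaau] -> 15 lines: ikkh hqkoa sovl xrio keqb kaaau wtvs ymbwc waz mje mhyf scbno osi chxau cxlw
Final line count: 15

Answer: 15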